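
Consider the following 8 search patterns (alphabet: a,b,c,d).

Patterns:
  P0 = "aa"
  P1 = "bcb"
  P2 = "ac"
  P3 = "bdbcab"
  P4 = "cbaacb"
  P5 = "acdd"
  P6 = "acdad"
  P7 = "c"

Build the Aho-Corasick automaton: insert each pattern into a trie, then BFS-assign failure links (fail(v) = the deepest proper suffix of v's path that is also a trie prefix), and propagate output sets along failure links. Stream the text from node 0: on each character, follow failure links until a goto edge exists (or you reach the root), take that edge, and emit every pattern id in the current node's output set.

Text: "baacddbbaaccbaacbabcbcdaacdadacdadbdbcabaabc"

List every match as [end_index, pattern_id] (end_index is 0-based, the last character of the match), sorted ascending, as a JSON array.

Build automaton:
Trie (insert patterns):
  n0 'ε': a→1 b→3 c→12
  n1 'a': a→2 c→6
  n2 'aa': ·  [P0 ends]
  n3 'b': c→4 d→7
  n4 'bc': b→5
  n5 'bcb': ·  [P1 ends]
  n6 'ac': d→18  [P2 ends]
  n7 'bd': b→8
  n8 'bdb': c→9
  n9 'bdbc': a→10
  n10 'bdbca': b→11
  n11 'bdbcab': ·  [P3 ends]
  n12 'c': b→13  [P7 ends]
  n13 'cb': a→14
  n14 'cba': a→15
  n15 'cbaa': c→16
  n16 'cbaac': b→17
  n17 'cbaacb': ·  [P4 ends]
  n18 'acd': a→20 d→19
  n19 'acdd': ·  [P5 ends]
  n20 'acda': d→21
  n21 'acdad': ·  [P6 ends]

Failure links (BFS by depth):
  fail(1) 'a': from fail(0)=0 chase 'a': 0 ⇒ 0;  out=∅∪out(0)=∅
  fail(3) 'b': from fail(0)=0 chase 'b': 0 ⇒ 0;  out=∅∪out(0)=∅
  fail(12) 'c': from fail(0)=0 chase 'c': 0 ⇒ 0;  out={7}∪out(0)={7}
  fail(2) 'aa': from fail(1)=0 chase 'a': 0 ⇒ 1;  out={0}∪out(1)={0}
  fail(4) 'bc': from fail(3)=0 chase 'c': 0 ⇒ 12;  out=∅∪out(12)={7}
  fail(6) 'ac': from fail(1)=0 chase 'c': 0 ⇒ 12;  out={2}∪out(12)={2,7}
  fail(7) 'bd': from fail(3)=0 chase 'd': 0 ⇒ 0;  out=∅∪out(0)=∅
  fail(13) 'cb': from fail(12)=0 chase 'b': 0 ⇒ 3;  out=∅∪out(3)=∅
  fail(5) 'bcb': from fail(4)=12 chase 'b': 12 ⇒ 13;  out={1}∪out(13)={1}
  fail(8) 'bdb': from fail(7)=0 chase 'b': 0 ⇒ 3;  out=∅∪out(3)=∅
  fail(14) 'cba': from fail(13)=3 chase 'a': 3→0 ⇒ 1;  out=∅∪out(1)=∅
  fail(18) 'acd': from fail(6)=12 chase 'd': 12→0 ⇒ 0;  out=∅∪out(0)=∅
  fail(9) 'bdbc': from fail(8)=3 chase 'c': 3 ⇒ 4;  out=∅∪out(4)={7}
  fail(15) 'cbaa': from fail(14)=1 chase 'a': 1 ⇒ 2;  out=∅∪out(2)={0}
  fail(19) 'acdd': from fail(18)=0 chase 'd': 0 ⇒ 0;  out={5}∪out(0)={5}
  fail(20) 'acda': from fail(18)=0 chase 'a': 0 ⇒ 1;  out=∅∪out(1)=∅
  fail(10) 'bdbca': from fail(9)=4 chase 'a': 4→12→0 ⇒ 1;  out=∅∪out(1)=∅
  fail(16) 'cbaac': from fail(15)=2 chase 'c': 2→1 ⇒ 6;  out=∅∪out(6)={2,7}
  fail(21) 'acdad': from fail(20)=1 chase 'd': 1→0 ⇒ 0;  out={6}∪out(0)={6}
  fail(11) 'bdbcab': from fail(10)=1 chase 'b': 1→0 ⇒ 3;  out={3}∪out(3)={3}
  fail(17) 'cbaacb': from fail(16)=6 chase 'b': 6→12 ⇒ 13;  out={4}∪out(13)={4}

Text stream:
i=0 'b': node 0→3
i=1 'a': node 3→1 (fail-walked)
i=2 'a': node 1→2  ** P0@[1:2]
i=3 'c': node 2→6 (fail-walked)  ** P2@[2:3],P7@[3:3]
i=4 'd': node 6→18
i=5 'd': node 18→19  ** P5@[2:5]
i=6 'b': node 19→3 (fail-walked)
i=7 'b': node 3→3 (fail-walked)
i=8 'a': node 3→1 (fail-walked)
i=9 'a': node 1→2  ** P0@[8:9]
i=10 'c': node 2→6 (fail-walked)  ** P2@[9:10],P7@[10:10]
i=11 'c': node 6→12 (fail-walked)  ** P7@[11:11]
i=12 'b': node 12→13
i=13 'a': node 13→14
i=14 'a': node 14→15  ** P0@[13:14]
i=15 'c': node 15→16  ** P2@[14:15],P7@[15:15]
i=16 'b': node 16→17  ** P4@[11:16]
i=17 'a': node 17→14 (fail-walked)
i=18 'b': node 14→3 (fail-walked)
i=19 'c': node 3→4  ** P7@[19:19]
i=20 'b': node 4→5  ** P1@[18:20]
i=21 'c': node 5→4 (fail-walked)  ** P7@[21:21]
i=22 'd': node 4→0 (fail-walked)
i=23 'a': node 0→1
i=24 'a': node 1→2  ** P0@[23:24]
i=25 'c': node 2→6 (fail-walked)  ** P2@[24:25],P7@[25:25]
i=26 'd': node 6→18
i=27 'a': node 18→20
i=28 'd': node 20→21  ** P6@[24:28]
i=29 'a': node 21→1 (fail-walked)
i=30 'c': node 1→6  ** P2@[29:30],P7@[30:30]
i=31 'd': node 6→18
i=32 'a': node 18→20
i=33 'd': node 20→21  ** P6@[29:33]
i=34 'b': node 21→3 (fail-walked)
i=35 'd': node 3→7
i=36 'b': node 7→8
i=37 'c': node 8→9  ** P7@[37:37]
i=38 'a': node 9→10
i=39 'b': node 10→11  ** P3@[34:39]
i=40 'a': node 11→1 (fail-walked)
i=41 'a': node 1→2  ** P0@[40:41]
i=42 'b': node 2→3 (fail-walked)
i=43 'c': node 3→4  ** P7@[43:43]

Matches: [[2,0],[3,2],[3,7],[5,5],[9,0],[10,2],[10,7],[11,7],[14,0],[15,2],[15,7],[16,4],[19,7],[20,1],[21,7],[24,0],[25,2],[25,7],[28,6],[30,2],[30,7],[33,6],[37,7],[39,3],[41,0],[43,7]]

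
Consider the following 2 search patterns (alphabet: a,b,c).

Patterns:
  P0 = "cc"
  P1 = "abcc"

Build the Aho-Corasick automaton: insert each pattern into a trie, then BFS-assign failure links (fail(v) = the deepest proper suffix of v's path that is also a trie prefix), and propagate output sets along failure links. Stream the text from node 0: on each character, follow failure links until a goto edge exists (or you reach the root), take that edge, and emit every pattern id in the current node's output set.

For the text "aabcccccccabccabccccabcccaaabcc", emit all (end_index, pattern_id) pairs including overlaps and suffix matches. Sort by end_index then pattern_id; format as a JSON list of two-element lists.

Build:
Trie nodes:
  0='ε' goto a→3 c→1
  1='c' goto c→2
  2='cc' goto ·  ←P0
  3='a' goto b→4
  4='ab' goto c→5
  5='abc' goto c→6
  6='abcc' goto ·  ←P1

BFS fail/out derivation:
  n1('c'): parent n0 fail=0; on 'c' 0 → fail=0;  out ∅∪∅=∅
  n3('a'): parent n0 fail=0; on 'a' 0 → fail=0;  out ∅∪∅=∅
  n2('cc'): parent n1 fail=0; on 'c' 0 → fail=1;  out {0}∪∅={0}
  n4('ab'): parent n3 fail=0; on 'b' 0 → fail=0;  out ∅∪∅=∅
  n5('abc'): parent n4 fail=0; on 'c' 0 → fail=1;  out ∅∪∅=∅
  n6('abcc'): parent n5 fail=1; on 'c' 1 → fail=2;  out {1}∪{0}={0,1}

Scan:
i=0 'a': node 0→3
i=1 'a': node 3→3 ·f
i=2 'b': node 3→4
i=3 'c': node 4→5
i=4 'c': node 5→6  → match P0@[3:4],P1@[1:4]
i=5 'c': node 6→2 ·f  → match P0@[4:5]
i=6 'c': node 2→2 ·f  → match P0@[5:6]
i=7 'c': node 2→2 ·f  → match P0@[6:7]
i=8 'c': node 2→2 ·f  → match P0@[7:8]
i=9 'c': node 2→2 ·f  → match P0@[8:9]
i=10 'a': node 2→3 ·f
i=11 'b': node 3→4
i=12 'c': node 4→5
i=13 'c': node 5→6  → match P0@[12:13],P1@[10:13]
i=14 'a': node 6→3 ·f
i=15 'b': node 3→4
i=16 'c': node 4→5
i=17 'c': node 5→6  → match P0@[16:17],P1@[14:17]
i=18 'c': node 6→2 ·f  → match P0@[17:18]
i=19 'c': node 2→2 ·f  → match P0@[18:19]
i=20 'a': node 2→3 ·f
i=21 'b': node 3→4
i=22 'c': node 4→5
i=23 'c': node 5→6  → match P0@[22:23],P1@[20:23]
i=24 'c': node 6→2 ·f  → match P0@[23:24]
i=25 'a': node 2→3 ·f
i=26 'a': node 3→3 ·f
i=27 'a': node 3→3 ·f
i=28 'b': node 3→4
i=29 'c': node 4→5
i=30 'c': node 5→6  → match P0@[29:30],P1@[27:30]

Result: [[4,0],[4,1],[5,0],[6,0],[7,0],[8,0],[9,0],[13,0],[13,1],[17,0],[17,1],[18,0],[19,0],[23,0],[23,1],[24,0],[30,0],[30,1]]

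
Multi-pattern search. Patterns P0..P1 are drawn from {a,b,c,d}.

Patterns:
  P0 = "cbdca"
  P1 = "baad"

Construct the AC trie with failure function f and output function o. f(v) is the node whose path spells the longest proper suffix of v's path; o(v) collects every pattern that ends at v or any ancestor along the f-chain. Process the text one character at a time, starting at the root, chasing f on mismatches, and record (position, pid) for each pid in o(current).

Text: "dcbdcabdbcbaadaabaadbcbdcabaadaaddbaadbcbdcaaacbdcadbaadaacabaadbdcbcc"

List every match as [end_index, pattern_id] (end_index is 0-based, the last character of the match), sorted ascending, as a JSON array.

Build:
Trie nodes:
  n0 'ε': b→6 c→1
  n1 'c': b→2
  n2 'cb': d→3
  n3 'cbd': c→4
  n4 'cbdc': a→5
  n5 'cbdca': ·  [P0 ends]
  n6 'b': a→7
  n7 'ba': a→8
  n8 'baa': d→9
  n9 'baad': ·  [P1 ends]

Failure links (BFS by depth):
  n1('c'): parent n0 fail=0; on 'c' 0 → fail=0;  out ∅∪∅=∅
  n6('b'): parent n0 fail=0; on 'b' 0 → fail=0;  out ∅∪∅=∅
  n2('cb'): parent n1 fail=0; on 'b' 0 → fail=6;  out ∅∪∅=∅
  n7('ba'): parent n6 fail=0; on 'a' 0 → fail=0;  out ∅∪∅=∅
  n3('cbd'): parent n2 fail=6; on 'd' 6→0 → fail=0;  out ∅∪∅=∅
  n8('baa'): parent n7 fail=0; on 'a' 0 → fail=0;  out ∅∪∅=∅
  n4('cbdc'): parent n3 fail=0; on 'c' 0 → fail=1;  out ∅∪∅=∅
  n9('baad'): parent n8 fail=0; on 'd' 0 → fail=0;  out {1}∪∅={1}
  n5('cbdca'): parent n4 fail=1; on 'a' 1→0 → fail=0;  out {0}∪∅={0}

Run:
pos 0 'd': at 0
pos 1 'c': at 1
pos 2 'b': at 2
pos 3 'd': at 3
pos 4 'c': at 4
pos 5 'a': at 5  → match P0@[1:5]
pos 6 'b': at 6 (via fail)
pos 7 'd': at 0 (via fail)
pos 8 'b': at 6
pos 9 'c': at 1 (via fail)
pos 10 'b': at 2
pos 11 'a': at 7 (via fail)
pos 12 'a': at 8
pos 13 'd': at 9  → match P1@[10:13]
pos 14 'a': at 0 (via fail)
pos 15 'a': at 0
pos 16 'b': at 6
pos 17 'a': at 7
pos 18 'a': at 8
pos 19 'd': at 9  → match P1@[16:19]
pos 20 'b': at 6 (via fail)
pos 21 'c': at 1 (via fail)
pos 22 'b': at 2
pos 23 'd': at 3
pos 24 'c': at 4
pos 25 'a': at 5  → match P0@[21:25]
pos 26 'b': at 6 (via fail)
pos 27 'a': at 7
pos 28 'a': at 8
pos 29 'd': at 9  → match P1@[26:29]
pos 30 'a': at 0 (via fail)
pos 31 'a': at 0
pos 32 'd': at 0
pos 33 'd': at 0
pos 34 'b': at 6
pos 35 'a': at 7
pos 36 'a': at 8
pos 37 'd': at 9  → match P1@[34:37]
pos 38 'b': at 6 (via fail)
pos 39 'c': at 1 (via fail)
pos 40 'b': at 2
pos 41 'd': at 3
pos 42 'c': at 4
pos 43 'a': at 5  → match P0@[39:43]
pos 44 'a': at 0 (via fail)
pos 45 'a': at 0
pos 46 'c': at 1
pos 47 'b': at 2
pos 48 'd': at 3
pos 49 'c': at 4
pos 50 'a': at 5  → match P0@[46:50]
pos 51 'd': at 0 (via fail)
pos 52 'b': at 6
pos 53 'a': at 7
pos 54 'a': at 8
pos 55 'd': at 9  → match P1@[52:55]
pos 56 'a': at 0 (via fail)
pos 57 'a': at 0
pos 58 'c': at 1
pos 59 'a': at 0 (via fail)
pos 60 'b': at 6
pos 61 'a': at 7
pos 62 'a': at 8
pos 63 'd': at 9  → match P1@[60:63]
pos 64 'b': at 6 (via fail)
pos 65 'd': at 0 (via fail)
pos 66 'c': at 1
pos 67 'b': at 2
pos 68 'c': at 1 (via fail)
pos 69 'c': at 1 (via fail)

Matches: [[5,0],[13,1],[19,1],[25,0],[29,1],[37,1],[43,0],[50,0],[55,1],[63,1]]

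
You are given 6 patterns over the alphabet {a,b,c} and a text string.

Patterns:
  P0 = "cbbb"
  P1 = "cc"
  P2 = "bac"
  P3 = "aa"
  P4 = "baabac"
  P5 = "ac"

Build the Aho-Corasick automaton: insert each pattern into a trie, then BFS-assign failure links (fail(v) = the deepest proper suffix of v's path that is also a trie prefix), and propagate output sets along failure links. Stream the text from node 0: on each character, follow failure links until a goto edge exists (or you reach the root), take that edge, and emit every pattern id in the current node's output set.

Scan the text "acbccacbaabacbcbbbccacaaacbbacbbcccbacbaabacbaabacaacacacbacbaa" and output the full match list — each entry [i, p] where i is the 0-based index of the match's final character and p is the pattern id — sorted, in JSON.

Build:
Trie nodes:
  n0 'ε': a→9 b→6 c→1
  n1 'c': b→2 c→5
  n2 'cb': b→3
  n3 'cbb': b→4
  n4 'cbbb': ·  ←P0
  n5 'cc': ·  ←P1
  n6 'b': a→7
  n7 'ba': a→11 c→8
  n8 'bac': ·  ←P2
  n9 'a': a→10 c→15
  n10 'aa': ·  ←P3
  n11 'baa': b→12
  n12 'baab': a→13
  n13 'baaba': c→14
  n14 'baabac': ·  ←P4
  n15 'ac': ·  ←P5

BFS fail/out derivation:
  fail(1) 'c': from fail(0)=0 chase 'c': 0 ⇒ 0;  out=∅∪out(0)=∅
  fail(6) 'b': from fail(0)=0 chase 'b': 0 ⇒ 0;  out=∅∪out(0)=∅
  fail(9) 'a': from fail(0)=0 chase 'a': 0 ⇒ 0;  out=∅∪out(0)=∅
  fail(2) 'cb': from fail(1)=0 chase 'b': 0 ⇒ 6;  out=∅∪out(6)=∅
  fail(5) 'cc': from fail(1)=0 chase 'c': 0 ⇒ 1;  out={1}∪out(1)={1}
  fail(7) 'ba': from fail(6)=0 chase 'a': 0 ⇒ 9;  out=∅∪out(9)=∅
  fail(10) 'aa': from fail(9)=0 chase 'a': 0 ⇒ 9;  out={3}∪out(9)={3}
  fail(15) 'ac': from fail(9)=0 chase 'c': 0 ⇒ 1;  out={5}∪out(1)={5}
  fail(3) 'cbb': from fail(2)=6 chase 'b': 6→0 ⇒ 6;  out=∅∪out(6)=∅
  fail(8) 'bac': from fail(7)=9 chase 'c': 9 ⇒ 15;  out={2}∪out(15)={2,5}
  fail(11) 'baa': from fail(7)=9 chase 'a': 9 ⇒ 10;  out=∅∪out(10)={3}
  fail(4) 'cbbb': from fail(3)=6 chase 'b': 6→0 ⇒ 6;  out={0}∪out(6)={0}
  fail(12) 'baab': from fail(11)=10 chase 'b': 10→9→0 ⇒ 6;  out=∅∪out(6)=∅
  fail(13) 'baaba': from fail(12)=6 chase 'a': 6 ⇒ 7;  out=∅∪out(7)=∅
  fail(14) 'baabac': from fail(13)=7 chase 'c': 7 ⇒ 8;  out={4}∪out(8)={2,4,5}

Text stream:
i=0 'a': node 0→9
i=1 'c': node 9→15  → match P5@[0:1]
i=2 'b': node 15→2 (via fail)
i=3 'c': node 2→1 (via fail)
i=4 'c': node 1→5  → match P1@[3:4]
i=5 'a': node 5→9 (via fail)
i=6 'c': node 9→15  → match P5@[5:6]
i=7 'b': node 15→2 (via fail)
i=8 'a': node 2→7 (via fail)
i=9 'a': node 7→11  → match P3@[8:9]
i=10 'b': node 11→12
i=11 'a': node 12→13
i=12 'c': node 13→14  → match P2@[10:12],P4@[7:12],P5@[11:12]
i=13 'b': node 14→2 (via fail)
i=14 'c': node 2→1 (via fail)
i=15 'b': node 1→2
i=16 'b': node 2→3
i=17 'b': node 3→4  → match P0@[14:17]
i=18 'c': node 4→1 (via fail)
i=19 'c': node 1→5  → match P1@[18:19]
i=20 'a': node 5→9 (via fail)
i=21 'c': node 9→15  → match P5@[20:21]
i=22 'a': node 15→9 (via fail)
i=23 'a': node 9→10  → match P3@[22:23]
i=24 'a': node 10→10 (via fail)  → match P3@[23:24]
i=25 'c': node 10→15 (via fail)  → match P5@[24:25]
i=26 'b': node 15→2 (via fail)
i=27 'b': node 2→3
i=28 'a': node 3→7 (via fail)
i=29 'c': node 7→8  → match P2@[27:29],P5@[28:29]
i=30 'b': node 8→2 (via fail)
i=31 'b': node 2→3
i=32 'c': node 3→1 (via fail)
i=33 'c': node 1→5  → match P1@[32:33]
i=34 'c': node 5→5 (via fail)  → match P1@[33:34]
i=35 'b': node 5→2 (via fail)
i=36 'a': node 2→7 (via fail)
i=37 'c': node 7→8  → match P2@[35:37],P5@[36:37]
i=38 'b': node 8→2 (via fail)
i=39 'a': node 2→7 (via fail)
i=40 'a': node 7→11  → match P3@[39:40]
i=41 'b': node 11→12
i=42 'a': node 12→13
i=43 'c': node 13→14  → match P2@[41:43],P4@[38:43],P5@[42:43]
i=44 'b': node 14→2 (via fail)
i=45 'a': node 2→7 (via fail)
i=46 'a': node 7→11  → match P3@[45:46]
i=47 'b': node 11→12
i=48 'a': node 12→13
i=49 'c': node 13→14  → match P2@[47:49],P4@[44:49],P5@[48:49]
i=50 'a': node 14→9 (via fail)
i=51 'a': node 9→10  → match P3@[50:51]
i=52 'c': node 10→15 (via fail)  → match P5@[51:52]
i=53 'a': node 15→9 (via fail)
i=54 'c': node 9→15  → match P5@[53:54]
i=55 'a': node 15→9 (via fail)
i=56 'c': node 9→15  → match P5@[55:56]
i=57 'b': node 15→2 (via fail)
i=58 'a': node 2→7 (via fail)
i=59 'c': node 7→8  → match P2@[57:59],P5@[58:59]
i=60 'b': node 8→2 (via fail)
i=61 'a': node 2→7 (via fail)
i=62 'a': node 7→11  → match P3@[61:62]

All matches (sorted): [[1,5],[4,1],[6,5],[9,3],[12,2],[12,4],[12,5],[17,0],[19,1],[21,5],[23,3],[24,3],[25,5],[29,2],[29,5],[33,1],[34,1],[37,2],[37,5],[40,3],[43,2],[43,4],[43,5],[46,3],[49,2],[49,4],[49,5],[51,3],[52,5],[54,5],[56,5],[59,2],[59,5],[62,3]]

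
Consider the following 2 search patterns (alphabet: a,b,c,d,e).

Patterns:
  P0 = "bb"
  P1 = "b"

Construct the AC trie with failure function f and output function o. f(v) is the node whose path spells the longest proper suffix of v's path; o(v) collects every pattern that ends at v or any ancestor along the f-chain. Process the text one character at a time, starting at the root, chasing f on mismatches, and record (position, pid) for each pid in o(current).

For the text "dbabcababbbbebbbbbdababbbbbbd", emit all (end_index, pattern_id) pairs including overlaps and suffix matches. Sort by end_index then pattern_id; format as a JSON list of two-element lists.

Build automaton:
Trie (insert patterns):
  0='ε' goto b→1
  1='b' goto b→2  [P1 ends]
  2='bb' goto ·  [P0 ends]

Failure links (BFS by depth):
  n1('b'): parent n0 fail=0; on 'b' 0 → fail=0;  out {1}∪∅={1}
  n2('bb'): parent n1 fail=0; on 'b' 0 → fail=1;  out {0}∪{1}={0,1}

Scan:
[0] read 'd'  n0⇒n0
[1] read 'b'  n0⇒n1  emit P1@[1:1]
[2] read 'a'  n1⇒n0 (via fail)
[3] read 'b'  n0⇒n1  emit P1@[3:3]
[4] read 'c'  n1⇒n0 (via fail)
[5] read 'a'  n0⇒n0
[6] read 'b'  n0⇒n1  emit P1@[6:6]
[7] read 'a'  n1⇒n0 (via fail)
[8] read 'b'  n0⇒n1  emit P1@[8:8]
[9] read 'b'  n1⇒n2  emit P0@[8:9],P1@[9:9]
[10] read 'b'  n2⇒n2 (via fail)  emit P0@[9:10],P1@[10:10]
[11] read 'b'  n2⇒n2 (via fail)  emit P0@[10:11],P1@[11:11]
[12] read 'e'  n2⇒n0 (via fail)
[13] read 'b'  n0⇒n1  emit P1@[13:13]
[14] read 'b'  n1⇒n2  emit P0@[13:14],P1@[14:14]
[15] read 'b'  n2⇒n2 (via fail)  emit P0@[14:15],P1@[15:15]
[16] read 'b'  n2⇒n2 (via fail)  emit P0@[15:16],P1@[16:16]
[17] read 'b'  n2⇒n2 (via fail)  emit P0@[16:17],P1@[17:17]
[18] read 'd'  n2⇒n0 (via fail)
[19] read 'a'  n0⇒n0
[20] read 'b'  n0⇒n1  emit P1@[20:20]
[21] read 'a'  n1⇒n0 (via fail)
[22] read 'b'  n0⇒n1  emit P1@[22:22]
[23] read 'b'  n1⇒n2  emit P0@[22:23],P1@[23:23]
[24] read 'b'  n2⇒n2 (via fail)  emit P0@[23:24],P1@[24:24]
[25] read 'b'  n2⇒n2 (via fail)  emit P0@[24:25],P1@[25:25]
[26] read 'b'  n2⇒n2 (via fail)  emit P0@[25:26],P1@[26:26]
[27] read 'b'  n2⇒n2 (via fail)  emit P0@[26:27],P1@[27:27]
[28] read 'd'  n2⇒n0 (via fail)

Matches: [[1,1],[3,1],[6,1],[8,1],[9,0],[9,1],[10,0],[10,1],[11,0],[11,1],[13,1],[14,0],[14,1],[15,0],[15,1],[16,0],[16,1],[17,0],[17,1],[20,1],[22,1],[23,0],[23,1],[24,0],[24,1],[25,0],[25,1],[26,0],[26,1],[27,0],[27,1]]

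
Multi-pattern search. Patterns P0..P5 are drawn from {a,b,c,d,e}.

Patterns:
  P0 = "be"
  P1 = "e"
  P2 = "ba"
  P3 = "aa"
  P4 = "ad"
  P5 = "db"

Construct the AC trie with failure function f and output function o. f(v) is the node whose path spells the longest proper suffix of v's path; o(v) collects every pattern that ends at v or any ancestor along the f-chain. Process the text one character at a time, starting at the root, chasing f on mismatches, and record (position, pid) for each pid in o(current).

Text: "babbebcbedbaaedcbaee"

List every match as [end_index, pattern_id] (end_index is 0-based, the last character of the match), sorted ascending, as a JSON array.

Construct AC machine:
Trie (insert patterns):
  0='ε' goto a→5 b→1 d→8 e→3
  1='b' goto a→4 e→2
  2='be' goto ·  [P0 ends]
  3='e' goto ·  [P1 ends]
  4='ba' goto ·  [P2 ends]
  5='a' goto a→6 d→7
  6='aa' goto ·  [P3 ends]
  7='ad' goto ·  [P4 ends]
  8='d' goto b→9
  9='db' goto ·  [P5 ends]

BFS fail/out derivation:
  n1('b'): parent n0 fail=0; on 'b' 0 → fail=0;  out ∅∪∅=∅
  n3('e'): parent n0 fail=0; on 'e' 0 → fail=0;  out {1}∪∅={1}
  n5('a'): parent n0 fail=0; on 'a' 0 → fail=0;  out ∅∪∅=∅
  n8('d'): parent n0 fail=0; on 'd' 0 → fail=0;  out ∅∪∅=∅
  n2('be'): parent n1 fail=0; on 'e' 0 → fail=3;  out {0}∪{1}={0,1}
  n4('ba'): parent n1 fail=0; on 'a' 0 → fail=5;  out {2}∪∅={2}
  n6('aa'): parent n5 fail=0; on 'a' 0 → fail=5;  out {3}∪∅={3}
  n7('ad'): parent n5 fail=0; on 'd' 0 → fail=8;  out {4}∪∅={4}
  n9('db'): parent n8 fail=0; on 'b' 0 → fail=1;  out {5}∪∅={5}

Run:
pos 0 'b': at 1
pos 1 'a': at 4  → match P2@[0:1]
pos 2 'b': at 1 (fail-walked)
pos 3 'b': at 1 (fail-walked)
pos 4 'e': at 2  → match P0@[3:4],P1@[4:4]
pos 5 'b': at 1 (fail-walked)
pos 6 'c': at 0 (fail-walked)
pos 7 'b': at 1
pos 8 'e': at 2  → match P0@[7:8],P1@[8:8]
pos 9 'd': at 8 (fail-walked)
pos 10 'b': at 9  → match P5@[9:10]
pos 11 'a': at 4 (fail-walked)  → match P2@[10:11]
pos 12 'a': at 6 (fail-walked)  → match P3@[11:12]
pos 13 'e': at 3 (fail-walked)  → match P1@[13:13]
pos 14 'd': at 8 (fail-walked)
pos 15 'c': at 0 (fail-walked)
pos 16 'b': at 1
pos 17 'a': at 4  → match P2@[16:17]
pos 18 'e': at 3 (fail-walked)  → match P1@[18:18]
pos 19 'e': at 3 (fail-walked)  → match P1@[19:19]

All matches (sorted): [[1,2],[4,0],[4,1],[8,0],[8,1],[10,5],[11,2],[12,3],[13,1],[17,2],[18,1],[19,1]]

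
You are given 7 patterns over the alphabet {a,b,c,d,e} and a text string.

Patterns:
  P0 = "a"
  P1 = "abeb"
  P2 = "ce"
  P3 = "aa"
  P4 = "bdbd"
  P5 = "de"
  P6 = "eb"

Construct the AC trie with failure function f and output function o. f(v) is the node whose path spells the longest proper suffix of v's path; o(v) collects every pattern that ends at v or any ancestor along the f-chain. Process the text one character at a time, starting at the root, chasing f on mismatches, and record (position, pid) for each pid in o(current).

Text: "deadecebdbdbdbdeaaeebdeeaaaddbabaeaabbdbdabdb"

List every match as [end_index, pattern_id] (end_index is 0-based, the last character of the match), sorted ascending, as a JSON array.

Construct AC machine:
Trie nodes:
  0='ε' goto a→1 b→8 c→5 d→12 e→14
  1='a' goto a→7 b→2  ←P0
  2='ab' goto e→3
  3='abe' goto b→4
  4='abeb' goto ·  ←P1
  5='c' goto e→6
  6='ce' goto ·  ←P2
  7='aa' goto ·  ←P3
  8='b' goto d→9
  9='bd' goto b→10
  10='bdb' goto d→11
  11='bdbd' goto ·  ←P4
  12='d' goto e→13
  13='de' goto ·  ←P5
  14='e' goto b→15
  15='eb' goto ·  ←P6

Failure links (BFS by depth):
  n1('a'): parent n0 fail=0; on 'a' 0 → fail=0;  out {0}∪∅={0}
  n5('c'): parent n0 fail=0; on 'c' 0 → fail=0;  out ∅∪∅=∅
  n8('b'): parent n0 fail=0; on 'b' 0 → fail=0;  out ∅∪∅=∅
  n12('d'): parent n0 fail=0; on 'd' 0 → fail=0;  out ∅∪∅=∅
  n14('e'): parent n0 fail=0; on 'e' 0 → fail=0;  out ∅∪∅=∅
  n2('ab'): parent n1 fail=0; on 'b' 0 → fail=8;  out ∅∪∅=∅
  n6('ce'): parent n5 fail=0; on 'e' 0 → fail=14;  out {2}∪∅={2}
  n7('aa'): parent n1 fail=0; on 'a' 0 → fail=1;  out {3}∪{0}={0,3}
  n9('bd'): parent n8 fail=0; on 'd' 0 → fail=12;  out ∅∪∅=∅
  n13('de'): parent n12 fail=0; on 'e' 0 → fail=14;  out {5}∪∅={5}
  n15('eb'): parent n14 fail=0; on 'b' 0 → fail=8;  out {6}∪∅={6}
  n3('abe'): parent n2 fail=8; on 'e' 8→0 → fail=14;  out ∅∪∅=∅
  n10('bdb'): parent n9 fail=12; on 'b' 12→0 → fail=8;  out ∅∪∅=∅
  n4('abeb'): parent n3 fail=14; on 'b' 14 → fail=15;  out {1}∪{6}={1,6}
  n11('bdbd'): parent n10 fail=8; on 'd' 8 → fail=9;  out {4}∪∅={4}

Scan:
i=0 'd': node 0→12
i=1 'e': node 12→13  → match P5@[0:1]
i=2 'a': node 13→1 (via fail)  → match P0@[2:2]
i=3 'd': node 1→12 (via fail)
i=4 'e': node 12→13  → match P5@[3:4]
i=5 'c': node 13→5 (via fail)
i=6 'e': node 5→6  → match P2@[5:6]
i=7 'b': node 6→15 (via fail)  → match P6@[6:7]
i=8 'd': node 15→9 (via fail)
i=9 'b': node 9→10
i=10 'd': node 10→11  → match P4@[7:10]
i=11 'b': node 11→10 (via fail)
i=12 'd': node 10→11  → match P4@[9:12]
i=13 'b': node 11→10 (via fail)
i=14 'd': node 10→11  → match P4@[11:14]
i=15 'e': node 11→13 (via fail)  → match P5@[14:15]
i=16 'a': node 13→1 (via fail)  → match P0@[16:16]
i=17 'a': node 1→7  → match P0@[17:17],P3@[16:17]
i=18 'e': node 7→14 (via fail)
i=19 'e': node 14→14 (via fail)
i=20 'b': node 14→15  → match P6@[19:20]
i=21 'd': node 15→9 (via fail)
i=22 'e': node 9→13 (via fail)  → match P5@[21:22]
i=23 'e': node 13→14 (via fail)
i=24 'a': node 14→1 (via fail)  → match P0@[24:24]
i=25 'a': node 1→7  → match P0@[25:25],P3@[24:25]
i=26 'a': node 7→7 (via fail)  → match P0@[26:26],P3@[25:26]
i=27 'd': node 7→12 (via fail)
i=28 'd': node 12→12 (via fail)
i=29 'b': node 12→8 (via fail)
i=30 'a': node 8→1 (via fail)  → match P0@[30:30]
i=31 'b': node 1→2
i=32 'a': node 2→1 (via fail)  → match P0@[32:32]
i=33 'e': node 1→14 (via fail)
i=34 'a': node 14→1 (via fail)  → match P0@[34:34]
i=35 'a': node 1→7  → match P0@[35:35],P3@[34:35]
i=36 'b': node 7→2 (via fail)
i=37 'b': node 2→8 (via fail)
i=38 'd': node 8→9
i=39 'b': node 9→10
i=40 'd': node 10→11  → match P4@[37:40]
i=41 'a': node 11→1 (via fail)  → match P0@[41:41]
i=42 'b': node 1→2
i=43 'd': node 2→9 (via fail)
i=44 'b': node 9→10

Result: [[1,5],[2,0],[4,5],[6,2],[7,6],[10,4],[12,4],[14,4],[15,5],[16,0],[17,0],[17,3],[20,6],[22,5],[24,0],[25,0],[25,3],[26,0],[26,3],[30,0],[32,0],[34,0],[35,0],[35,3],[40,4],[41,0]]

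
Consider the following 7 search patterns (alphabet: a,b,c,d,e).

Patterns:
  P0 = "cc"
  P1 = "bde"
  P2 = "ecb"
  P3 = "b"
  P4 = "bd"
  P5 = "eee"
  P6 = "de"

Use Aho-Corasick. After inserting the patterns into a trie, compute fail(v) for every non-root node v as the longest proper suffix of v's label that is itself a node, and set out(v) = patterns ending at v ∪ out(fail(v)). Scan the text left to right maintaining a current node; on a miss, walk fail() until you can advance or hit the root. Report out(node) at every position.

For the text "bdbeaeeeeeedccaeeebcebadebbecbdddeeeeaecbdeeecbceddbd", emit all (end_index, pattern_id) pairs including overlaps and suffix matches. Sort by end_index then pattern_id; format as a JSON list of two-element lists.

Build automaton:
Trie nodes:
  n0 'ε': b→3 c→1 d→11 e→6
  n1 'c': c→2
  n2 'cc': ·  [P0 ends]
  n3 'b': d→4  [P3 ends]
  n4 'bd': e→5  [P4 ends]
  n5 'bde': ·  [P1 ends]
  n6 'e': c→7 e→9
  n7 'ec': b→8
  n8 'ecb': ·  [P2 ends]
  n9 'ee': e→10
  n10 'eee': ·  [P5 ends]
  n11 'd': e→12
  n12 'de': ·  [P6 ends]

Failure links (BFS by depth):
  fail(1) 'c': from fail(0)=0 chase 'c': 0 ⇒ 0;  out=∅∪out(0)=∅
  fail(3) 'b': from fail(0)=0 chase 'b': 0 ⇒ 0;  out={3}∪out(0)={3}
  fail(6) 'e': from fail(0)=0 chase 'e': 0 ⇒ 0;  out=∅∪out(0)=∅
  fail(11) 'd': from fail(0)=0 chase 'd': 0 ⇒ 0;  out=∅∪out(0)=∅
  fail(2) 'cc': from fail(1)=0 chase 'c': 0 ⇒ 1;  out={0}∪out(1)={0}
  fail(4) 'bd': from fail(3)=0 chase 'd': 0 ⇒ 11;  out={4}∪out(11)={4}
  fail(7) 'ec': from fail(6)=0 chase 'c': 0 ⇒ 1;  out=∅∪out(1)=∅
  fail(9) 'ee': from fail(6)=0 chase 'e': 0 ⇒ 6;  out=∅∪out(6)=∅
  fail(12) 'de': from fail(11)=0 chase 'e': 0 ⇒ 6;  out={6}∪out(6)={6}
  fail(5) 'bde': from fail(4)=11 chase 'e': 11 ⇒ 12;  out={1}∪out(12)={1,6}
  fail(8) 'ecb': from fail(7)=1 chase 'b': 1→0 ⇒ 3;  out={2}∪out(3)={2,3}
  fail(10) 'eee': from fail(9)=6 chase 'e': 6 ⇒ 9;  out={5}∪out(9)={5}

Scan:
[0] read 'b'  n0⇒n3  → match P3@[0:0]
[1] read 'd'  n3⇒n4  → match P4@[0:1]
[2] read 'b'  n4⇒n3 ·f  → match P3@[2:2]
[3] read 'e'  n3⇒n6 ·f
[4] read 'a'  n6⇒n0 ·f
[5] read 'e'  n0⇒n6
[6] read 'e'  n6⇒n9
[7] read 'e'  n9⇒n10  → match P5@[5:7]
[8] read 'e'  n10⇒n10 ·f  → match P5@[6:8]
[9] read 'e'  n10⇒n10 ·f  → match P5@[7:9]
[10] read 'e'  n10⇒n10 ·f  → match P5@[8:10]
[11] read 'd'  n10⇒n11 ·f
[12] read 'c'  n11⇒n1 ·f
[13] read 'c'  n1⇒n2  → match P0@[12:13]
[14] read 'a'  n2⇒n0 ·f
[15] read 'e'  n0⇒n6
[16] read 'e'  n6⇒n9
[17] read 'e'  n9⇒n10  → match P5@[15:17]
[18] read 'b'  n10⇒n3 ·f  → match P3@[18:18]
[19] read 'c'  n3⇒n1 ·f
[20] read 'e'  n1⇒n6 ·f
[21] read 'b'  n6⇒n3 ·f  → match P3@[21:21]
[22] read 'a'  n3⇒n0 ·f
[23] read 'd'  n0⇒n11
[24] read 'e'  n11⇒n12  → match P6@[23:24]
[25] read 'b'  n12⇒n3 ·f  → match P3@[25:25]
[26] read 'b'  n3⇒n3 ·f  → match P3@[26:26]
[27] read 'e'  n3⇒n6 ·f
[28] read 'c'  n6⇒n7
[29] read 'b'  n7⇒n8  → match P2@[27:29],P3@[29:29]
[30] read 'd'  n8⇒n4 ·f  → match P4@[29:30]
[31] read 'd'  n4⇒n11 ·f
[32] read 'd'  n11⇒n11 ·f
[33] read 'e'  n11⇒n12  → match P6@[32:33]
[34] read 'e'  n12⇒n9 ·f
[35] read 'e'  n9⇒n10  → match P5@[33:35]
[36] read 'e'  n10⇒n10 ·f  → match P5@[34:36]
[37] read 'a'  n10⇒n0 ·f
[38] read 'e'  n0⇒n6
[39] read 'c'  n6⇒n7
[40] read 'b'  n7⇒n8  → match P2@[38:40],P3@[40:40]
[41] read 'd'  n8⇒n4 ·f  → match P4@[40:41]
[42] read 'e'  n4⇒n5  → match P1@[40:42],P6@[41:42]
[43] read 'e'  n5⇒n9 ·f
[44] read 'e'  n9⇒n10  → match P5@[42:44]
[45] read 'c'  n10⇒n7 ·f
[46] read 'b'  n7⇒n8  → match P2@[44:46],P3@[46:46]
[47] read 'c'  n8⇒n1 ·f
[48] read 'e'  n1⇒n6 ·f
[49] read 'd'  n6⇒n11 ·f
[50] read 'd'  n11⇒n11 ·f
[51] read 'b'  n11⇒n3 ·f  → match P3@[51:51]
[52] read 'd'  n3⇒n4  → match P4@[51:52]

Matches: [[0,3],[1,4],[2,3],[7,5],[8,5],[9,5],[10,5],[13,0],[17,5],[18,3],[21,3],[24,6],[25,3],[26,3],[29,2],[29,3],[30,4],[33,6],[35,5],[36,5],[40,2],[40,3],[41,4],[42,1],[42,6],[44,5],[46,2],[46,3],[51,3],[52,4]]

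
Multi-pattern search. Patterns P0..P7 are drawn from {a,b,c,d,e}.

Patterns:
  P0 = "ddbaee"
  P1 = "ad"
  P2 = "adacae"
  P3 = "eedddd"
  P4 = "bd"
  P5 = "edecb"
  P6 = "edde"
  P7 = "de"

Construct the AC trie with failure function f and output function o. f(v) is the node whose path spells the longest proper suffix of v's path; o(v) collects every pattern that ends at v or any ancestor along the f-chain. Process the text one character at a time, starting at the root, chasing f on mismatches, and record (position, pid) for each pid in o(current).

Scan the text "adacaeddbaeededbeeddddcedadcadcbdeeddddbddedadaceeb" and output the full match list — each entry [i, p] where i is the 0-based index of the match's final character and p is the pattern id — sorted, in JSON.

Build automaton:
Trie nodes:
  n0 'ε': a→7 b→19 d→1 e→13
  n1 'd': d→2 e→27
  n2 'dd': b→3
  n3 'ddb': a→4
  n4 'ddba': e→5
  n5 'ddbae': e→6
  n6 'ddbaee': ·  [P0 ends]
  n7 'a': d→8
  n8 'ad': a→9  [P1 ends]
  n9 'ada': c→10
  n10 'adac': a→11
  n11 'adaca': e→12
  n12 'adacae': ·  [P2 ends]
  n13 'e': d→21 e→14
  n14 'ee': d→15
  n15 'eed': d→16
  n16 'eedd': d→17
  n17 'eeddd': d→18
  n18 'eedddd': ·  [P3 ends]
  n19 'b': d→20
  n20 'bd': ·  [P4 ends]
  n21 'ed': d→25 e→22
  n22 'ede': c→23
  n23 'edec': b→24
  n24 'edecb': ·  [P5 ends]
  n25 'edd': e→26
  n26 'edde': ·  [P6 ends]
  n27 'de': ·  [P7 ends]

Failure links (BFS by depth):
  fail(1) 'd': from fail(0)=0 chase 'd': 0 ⇒ 0;  out=∅∪out(0)=∅
  fail(7) 'a': from fail(0)=0 chase 'a': 0 ⇒ 0;  out=∅∪out(0)=∅
  fail(13) 'e': from fail(0)=0 chase 'e': 0 ⇒ 0;  out=∅∪out(0)=∅
  fail(19) 'b': from fail(0)=0 chase 'b': 0 ⇒ 0;  out=∅∪out(0)=∅
  fail(2) 'dd': from fail(1)=0 chase 'd': 0 ⇒ 1;  out=∅∪out(1)=∅
  fail(8) 'ad': from fail(7)=0 chase 'd': 0 ⇒ 1;  out={1}∪out(1)={1}
  fail(14) 'ee': from fail(13)=0 chase 'e': 0 ⇒ 13;  out=∅∪out(13)=∅
  fail(20) 'bd': from fail(19)=0 chase 'd': 0 ⇒ 1;  out={4}∪out(1)={4}
  fail(21) 'ed': from fail(13)=0 chase 'd': 0 ⇒ 1;  out=∅∪out(1)=∅
  fail(27) 'de': from fail(1)=0 chase 'e': 0 ⇒ 13;  out={7}∪out(13)={7}
  fail(3) 'ddb': from fail(2)=1 chase 'b': 1→0 ⇒ 19;  out=∅∪out(19)=∅
  fail(9) 'ada': from fail(8)=1 chase 'a': 1→0 ⇒ 7;  out=∅∪out(7)=∅
  fail(15) 'eed': from fail(14)=13 chase 'd': 13 ⇒ 21;  out=∅∪out(21)=∅
  fail(22) 'ede': from fail(21)=1 chase 'e': 1 ⇒ 27;  out=∅∪out(27)={7}
  fail(25) 'edd': from fail(21)=1 chase 'd': 1 ⇒ 2;  out=∅∪out(2)=∅
  fail(4) 'ddba': from fail(3)=19 chase 'a': 19→0 ⇒ 7;  out=∅∪out(7)=∅
  fail(10) 'adac': from fail(9)=7 chase 'c': 7→0 ⇒ 0;  out=∅∪out(0)=∅
  fail(16) 'eedd': from fail(15)=21 chase 'd': 21 ⇒ 25;  out=∅∪out(25)=∅
  fail(23) 'edec': from fail(22)=27 chase 'c': 27→13→0 ⇒ 0;  out=∅∪out(0)=∅
  fail(26) 'edde': from fail(25)=2 chase 'e': 2→1 ⇒ 27;  out={6}∪out(27)={6,7}
  fail(5) 'ddbae': from fail(4)=7 chase 'e': 7→0 ⇒ 13;  out=∅∪out(13)=∅
  fail(11) 'adaca': from fail(10)=0 chase 'a': 0 ⇒ 7;  out=∅∪out(7)=∅
  fail(17) 'eeddd': from fail(16)=25 chase 'd': 25→2→1 ⇒ 2;  out=∅∪out(2)=∅
  fail(24) 'edecb': from fail(23)=0 chase 'b': 0 ⇒ 19;  out={5}∪out(19)={5}
  fail(6) 'ddbaee': from fail(5)=13 chase 'e': 13 ⇒ 14;  out={0}∪out(14)={0}
  fail(12) 'adacae': from fail(11)=7 chase 'e': 7→0 ⇒ 13;  out={2}∪out(13)={2}
  fail(18) 'eedddd': from fail(17)=2 chase 'd': 2→1 ⇒ 2;  out={3}∪out(2)={3}

Run:
i=0 'a': node 0→7
i=1 'd': node 7→8  → match P1@[0:1]
i=2 'a': node 8→9
i=3 'c': node 9→10
i=4 'a': node 10→11
i=5 'e': node 11→12  → match P2@[0:5]
i=6 'd': node 12→21 ·f
i=7 'd': node 21→25
i=8 'b': node 25→3 ·f
i=9 'a': node 3→4
i=10 'e': node 4→5
i=11 'e': node 5→6  → match P0@[6:11]
i=12 'd': node 6→15 ·f
i=13 'e': node 15→22 ·f  → match P7@[12:13]
i=14 'd': node 22→21 ·f
i=15 'b': node 21→19 ·f
i=16 'e': node 19→13 ·f
i=17 'e': node 13→14
i=18 'd': node 14→15
i=19 'd': node 15→16
i=20 'd': node 16→17
i=21 'd': node 17→18  → match P3@[16:21]
i=22 'c': node 18→0 ·f
i=23 'e': node 0→13
i=24 'd': node 13→21
i=25 'a': node 21→7 ·f
i=26 'd': node 7→8  → match P1@[25:26]
i=27 'c': node 8→0 ·f
i=28 'a': node 0→7
i=29 'd': node 7→8  → match P1@[28:29]
i=30 'c': node 8→0 ·f
i=31 'b': node 0→19
i=32 'd': node 19→20  → match P4@[31:32]
i=33 'e': node 20→27 ·f  → match P7@[32:33]
i=34 'e': node 27→14 ·f
i=35 'd': node 14→15
i=36 'd': node 15→16
i=37 'd': node 16→17
i=38 'd': node 17→18  → match P3@[33:38]
i=39 'b': node 18→3 ·f
i=40 'd': node 3→20 ·f  → match P4@[39:40]
i=41 'd': node 20→2 ·f
i=42 'e': node 2→27 ·f  → match P7@[41:42]
i=43 'd': node 27→21 ·f
i=44 'a': node 21→7 ·f
i=45 'd': node 7→8  → match P1@[44:45]
i=46 'a': node 8→9
i=47 'c': node 9→10
i=48 'e': node 10→13 ·f
i=49 'e': node 13→14
i=50 'b': node 14→19 ·f

Matches: [[1,1],[5,2],[11,0],[13,7],[21,3],[26,1],[29,1],[32,4],[33,7],[38,3],[40,4],[42,7],[45,1]]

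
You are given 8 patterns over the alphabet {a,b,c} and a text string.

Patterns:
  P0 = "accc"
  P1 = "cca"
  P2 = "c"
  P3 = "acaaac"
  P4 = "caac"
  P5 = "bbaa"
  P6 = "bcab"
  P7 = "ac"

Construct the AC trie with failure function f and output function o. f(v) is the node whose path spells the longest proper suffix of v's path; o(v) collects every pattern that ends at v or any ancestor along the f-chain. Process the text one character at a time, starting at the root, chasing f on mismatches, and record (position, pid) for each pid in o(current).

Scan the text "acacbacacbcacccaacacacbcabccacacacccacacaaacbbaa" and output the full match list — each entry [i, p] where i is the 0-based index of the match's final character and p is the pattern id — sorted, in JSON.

Construct AC machine:
Trie (insert patterns):
  n0 'ε': a→1 b→15 c→5
  n1 'a': c→2
  n2 'ac': a→8 c→3  [P7 ends]
  n3 'acc': c→4
  n4 'accc': ·  [P0 ends]
  n5 'c': a→12 c→6  [P2 ends]
  n6 'cc': a→7
  n7 'cca': ·  [P1 ends]
  n8 'aca': a→9
  n9 'acaa': a→10
  n10 'acaaa': c→11
  n11 'acaaac': ·  [P3 ends]
  n12 'ca': a→13
  n13 'caa': c→14
  n14 'caac': ·  [P4 ends]
  n15 'b': b→16 c→19
  n16 'bb': a→17
  n17 'bba': a→18
  n18 'bbaa': ·  [P5 ends]
  n19 'bc': a→20
  n20 'bca': b→21
  n21 'bcab': ·  [P6 ends]

BFS fail/out derivation:
  n1('a'): parent n0 fail=0; on 'a' 0 → fail=0;  out ∅∪∅=∅
  n5('c'): parent n0 fail=0; on 'c' 0 → fail=0;  out {2}∪∅={2}
  n15('b'): parent n0 fail=0; on 'b' 0 → fail=0;  out ∅∪∅=∅
  n2('ac'): parent n1 fail=0; on 'c' 0 → fail=5;  out {7}∪{2}={2,7}
  n6('cc'): parent n5 fail=0; on 'c' 0 → fail=5;  out ∅∪{2}={2}
  n12('ca'): parent n5 fail=0; on 'a' 0 → fail=1;  out ∅∪∅=∅
  n16('bb'): parent n15 fail=0; on 'b' 0 → fail=15;  out ∅∪∅=∅
  n19('bc'): parent n15 fail=0; on 'c' 0 → fail=5;  out ∅∪{2}={2}
  n3('acc'): parent n2 fail=5; on 'c' 5 → fail=6;  out ∅∪{2}={2}
  n7('cca'): parent n6 fail=5; on 'a' 5 → fail=12;  out {1}∪∅={1}
  n8('aca'): parent n2 fail=5; on 'a' 5 → fail=12;  out ∅∪∅=∅
  n13('caa'): parent n12 fail=1; on 'a' 1→0 → fail=1;  out ∅∪∅=∅
  n17('bba'): parent n16 fail=15; on 'a' 15→0 → fail=1;  out ∅∪∅=∅
  n20('bca'): parent n19 fail=5; on 'a' 5 → fail=12;  out ∅∪∅=∅
  n4('accc'): parent n3 fail=6; on 'c' 6→5 → fail=6;  out {0}∪{2}={0,2}
  n9('acaa'): parent n8 fail=12; on 'a' 12 → fail=13;  out ∅∪∅=∅
  n14('caac'): parent n13 fail=1; on 'c' 1 → fail=2;  out {4}∪{2,7}={2,4,7}
  n18('bbaa'): parent n17 fail=1; on 'a' 1→0 → fail=1;  out {5}∪∅={5}
  n21('bcab'): parent n20 fail=12; on 'b' 12→1→0 → fail=15;  out {6}∪∅={6}
  n10('acaaa'): parent n9 fail=13; on 'a' 13→1→0 → fail=1;  out ∅∪∅=∅
  n11('acaaac'): parent n10 fail=1; on 'c' 1 → fail=2;  out {3}∪{2,7}={2,3,7}

Run:
[0] read 'a'  n0⇒n1
[1] read 'c'  n1⇒n2  → match P2@[1:1],P7@[0:1]
[2] read 'a'  n2⇒n8
[3] read 'c'  n8⇒n2 (via fail)  → match P2@[3:3],P7@[2:3]
[4] read 'b'  n2⇒n15 (via fail)
[5] read 'a'  n15⇒n1 (via fail)
[6] read 'c'  n1⇒n2  → match P2@[6:6],P7@[5:6]
[7] read 'a'  n2⇒n8
[8] read 'c'  n8⇒n2 (via fail)  → match P2@[8:8],P7@[7:8]
[9] read 'b'  n2⇒n15 (via fail)
[10] read 'c'  n15⇒n19  → match P2@[10:10]
[11] read 'a'  n19⇒n20
[12] read 'c'  n20⇒n2 (via fail)  → match P2@[12:12],P7@[11:12]
[13] read 'c'  n2⇒n3  → match P2@[13:13]
[14] read 'c'  n3⇒n4  → match P0@[11:14],P2@[14:14]
[15] read 'a'  n4⇒n7 (via fail)  → match P1@[13:15]
[16] read 'a'  n7⇒n13 (via fail)
[17] read 'c'  n13⇒n14  → match P2@[17:17],P4@[14:17],P7@[16:17]
[18] read 'a'  n14⇒n8 (via fail)
[19] read 'c'  n8⇒n2 (via fail)  → match P2@[19:19],P7@[18:19]
[20] read 'a'  n2⇒n8
[21] read 'c'  n8⇒n2 (via fail)  → match P2@[21:21],P7@[20:21]
[22] read 'b'  n2⇒n15 (via fail)
[23] read 'c'  n15⇒n19  → match P2@[23:23]
[24] read 'a'  n19⇒n20
[25] read 'b'  n20⇒n21  → match P6@[22:25]
[26] read 'c'  n21⇒n19 (via fail)  → match P2@[26:26]
[27] read 'c'  n19⇒n6 (via fail)  → match P2@[27:27]
[28] read 'a'  n6⇒n7  → match P1@[26:28]
[29] read 'c'  n7⇒n2 (via fail)  → match P2@[29:29],P7@[28:29]
[30] read 'a'  n2⇒n8
[31] read 'c'  n8⇒n2 (via fail)  → match P2@[31:31],P7@[30:31]
[32] read 'a'  n2⇒n8
[33] read 'c'  n8⇒n2 (via fail)  → match P2@[33:33],P7@[32:33]
[34] read 'c'  n2⇒n3  → match P2@[34:34]
[35] read 'c'  n3⇒n4  → match P0@[32:35],P2@[35:35]
[36] read 'a'  n4⇒n7 (via fail)  → match P1@[34:36]
[37] read 'c'  n7⇒n2 (via fail)  → match P2@[37:37],P7@[36:37]
[38] read 'a'  n2⇒n8
[39] read 'c'  n8⇒n2 (via fail)  → match P2@[39:39],P7@[38:39]
[40] read 'a'  n2⇒n8
[41] read 'a'  n8⇒n9
[42] read 'a'  n9⇒n10
[43] read 'c'  n10⇒n11  → match P2@[43:43],P3@[38:43],P7@[42:43]
[44] read 'b'  n11⇒n15 (via fail)
[45] read 'b'  n15⇒n16
[46] read 'a'  n16⇒n17
[47] read 'a'  n17⇒n18  → match P5@[44:47]

All matches (sorted): [[1,2],[1,7],[3,2],[3,7],[6,2],[6,7],[8,2],[8,7],[10,2],[12,2],[12,7],[13,2],[14,0],[14,2],[15,1],[17,2],[17,4],[17,7],[19,2],[19,7],[21,2],[21,7],[23,2],[25,6],[26,2],[27,2],[28,1],[29,2],[29,7],[31,2],[31,7],[33,2],[33,7],[34,2],[35,0],[35,2],[36,1],[37,2],[37,7],[39,2],[39,7],[43,2],[43,3],[43,7],[47,5]]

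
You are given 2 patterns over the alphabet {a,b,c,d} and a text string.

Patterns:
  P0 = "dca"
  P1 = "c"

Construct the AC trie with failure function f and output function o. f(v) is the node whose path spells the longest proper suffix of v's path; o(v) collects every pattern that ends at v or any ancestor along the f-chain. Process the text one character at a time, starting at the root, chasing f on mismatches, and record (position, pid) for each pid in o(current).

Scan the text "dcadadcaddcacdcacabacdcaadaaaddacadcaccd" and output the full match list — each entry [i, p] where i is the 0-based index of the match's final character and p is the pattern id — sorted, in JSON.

Construct AC machine:
Trie (insert patterns):
  0='ε' goto c→4 d→1
  1='d' goto c→2
  2='dc' goto a→3
  3='dca' goto ·  ←P0
  4='c' goto ·  ←P1

BFS fail/out derivation:
  n1('d'): parent n0 fail=0; on 'd' 0 → fail=0;  out ∅∪∅=∅
  n4('c'): parent n0 fail=0; on 'c' 0 → fail=0;  out {1}∪∅={1}
  n2('dc'): parent n1 fail=0; on 'c' 0 → fail=4;  out ∅∪{1}={1}
  n3('dca'): parent n2 fail=4; on 'a' 4→0 → fail=0;  out {0}∪∅={0}

Run:
pos 0 'd': at 1
pos 1 'c': at 2  ** P1@[1:1]
pos 2 'a': at 3  ** P0@[0:2]
pos 3 'd': at 1 (fail-walked)
pos 4 'a': at 0 (fail-walked)
pos 5 'd': at 1
pos 6 'c': at 2  ** P1@[6:6]
pos 7 'a': at 3  ** P0@[5:7]
pos 8 'd': at 1 (fail-walked)
pos 9 'd': at 1 (fail-walked)
pos 10 'c': at 2  ** P1@[10:10]
pos 11 'a': at 3  ** P0@[9:11]
pos 12 'c': at 4 (fail-walked)  ** P1@[12:12]
pos 13 'd': at 1 (fail-walked)
pos 14 'c': at 2  ** P1@[14:14]
pos 15 'a': at 3  ** P0@[13:15]
pos 16 'c': at 4 (fail-walked)  ** P1@[16:16]
pos 17 'a': at 0 (fail-walked)
pos 18 'b': at 0
pos 19 'a': at 0
pos 20 'c': at 4  ** P1@[20:20]
pos 21 'd': at 1 (fail-walked)
pos 22 'c': at 2  ** P1@[22:22]
pos 23 'a': at 3  ** P0@[21:23]
pos 24 'a': at 0 (fail-walked)
pos 25 'd': at 1
pos 26 'a': at 0 (fail-walked)
pos 27 'a': at 0
pos 28 'a': at 0
pos 29 'd': at 1
pos 30 'd': at 1 (fail-walked)
pos 31 'a': at 0 (fail-walked)
pos 32 'c': at 4  ** P1@[32:32]
pos 33 'a': at 0 (fail-walked)
pos 34 'd': at 1
pos 35 'c': at 2  ** P1@[35:35]
pos 36 'a': at 3  ** P0@[34:36]
pos 37 'c': at 4 (fail-walked)  ** P1@[37:37]
pos 38 'c': at 4 (fail-walked)  ** P1@[38:38]
pos 39 'd': at 1 (fail-walked)

All matches (sorted): [[1,1],[2,0],[6,1],[7,0],[10,1],[11,0],[12,1],[14,1],[15,0],[16,1],[20,1],[22,1],[23,0],[32,1],[35,1],[36,0],[37,1],[38,1]]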